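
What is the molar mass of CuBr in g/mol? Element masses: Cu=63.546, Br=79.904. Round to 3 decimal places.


M = sum(count * atomic_mass) over atoms.
M = 1*63.546 + 1*79.904
M = 63.546 + 79.904
M = 143.45 g/mol, rounded to 3 dp:

143.450 g/mol


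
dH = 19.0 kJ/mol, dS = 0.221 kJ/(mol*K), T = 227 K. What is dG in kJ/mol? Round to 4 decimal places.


Gibbs: dG = dH - T*dS (consistent units, dS already in kJ/(mol*K)).
T*dS = 227 * 0.221 = 50.167
dG = 19.0 - (50.167)
dG = -31.167 kJ/mol, rounded to 4 dp:

-31.1670 kJ/mol


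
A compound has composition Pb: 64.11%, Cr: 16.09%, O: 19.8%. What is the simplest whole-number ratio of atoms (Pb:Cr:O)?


Assume 100 g of compound, divide each mass% by atomic mass to get moles, then normalize by the smallest to get a raw atom ratio.
Moles per 100 g: Pb: 64.11/207.2 = 0.3094, Cr: 16.09/51.996 = 0.3094, O: 19.8/15.999 = 1.2376
Raw ratio (divide by min = 0.3094): Pb: 1.0, Cr: 1.0, O: 4.0
Multiply by 1 to clear fractions: Pb: 1.0 ~= 1, Cr: 1.0 ~= 1, O: 4.0 ~= 4
Reduce by GCD to get the simplest whole-number ratio:

1:1:4


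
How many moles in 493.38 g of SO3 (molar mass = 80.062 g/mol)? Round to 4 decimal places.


n = mass / M
n = 493.38 / 80.062
n = 6.16247408 mol, rounded to 4 dp:

6.1625 mol


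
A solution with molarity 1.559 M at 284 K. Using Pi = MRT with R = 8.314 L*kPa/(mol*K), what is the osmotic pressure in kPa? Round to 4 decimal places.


Osmotic pressure (van't Hoff): Pi = M*R*T.
RT = 8.314 * 284 = 2361.176
Pi = 1.559 * 2361.176
Pi = 3681.073384 kPa, rounded to 4 dp:

3681.0734 kPa


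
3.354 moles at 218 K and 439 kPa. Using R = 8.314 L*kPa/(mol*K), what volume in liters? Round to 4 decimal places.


PV = nRT, solve for V = nRT / P.
nRT = 3.354 * 8.314 * 218 = 6078.964
V = 6078.964 / 439
V = 13.84729841 L, rounded to 4 dp:

13.8473 L


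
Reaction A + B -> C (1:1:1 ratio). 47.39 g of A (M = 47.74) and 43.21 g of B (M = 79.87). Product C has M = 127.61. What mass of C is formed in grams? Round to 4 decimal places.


Find moles of each reactant; the smaller value is the limiting reagent in a 1:1:1 reaction, so moles_C equals moles of the limiter.
n_A = mass_A / M_A = 47.39 / 47.74 = 0.992669 mol
n_B = mass_B / M_B = 43.21 / 79.87 = 0.541004 mol
Limiting reagent: B (smaller), n_limiting = 0.541004 mol
mass_C = n_limiting * M_C = 0.541004 * 127.61
mass_C = 69.03752044 g, rounded to 4 dp:

69.0375 g


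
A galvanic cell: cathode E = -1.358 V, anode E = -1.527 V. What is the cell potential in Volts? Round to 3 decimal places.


Standard cell potential: E_cell = E_cathode - E_anode.
E_cell = -1.358 - (-1.527)
E_cell = 0.169 V, rounded to 3 dp:

0.169 V


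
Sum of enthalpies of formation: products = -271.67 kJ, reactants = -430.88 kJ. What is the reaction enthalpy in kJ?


dH_rxn = sum(dH_f products) - sum(dH_f reactants)
dH_rxn = -271.67 - (-430.88)
dH_rxn = 159.21 kJ:

159.21 kJ


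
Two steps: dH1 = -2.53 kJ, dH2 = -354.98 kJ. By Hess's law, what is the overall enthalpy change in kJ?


Hess's law: enthalpy is a state function, so add the step enthalpies.
dH_total = dH1 + dH2 = -2.53 + (-354.98)
dH_total = -357.51 kJ:

-357.51 kJ


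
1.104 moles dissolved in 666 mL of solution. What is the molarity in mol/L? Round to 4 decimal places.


Convert volume to liters: V_L = V_mL / 1000.
V_L = 666 / 1000 = 0.666 L
M = n / V_L = 1.104 / 0.666
M = 1.65765766 mol/L, rounded to 4 dp:

1.6577 mol/L


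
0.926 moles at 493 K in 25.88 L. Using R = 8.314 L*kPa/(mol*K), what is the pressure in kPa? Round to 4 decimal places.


PV = nRT, solve for P = nRT / V.
nRT = 0.926 * 8.314 * 493 = 3795.4907
P = 3795.4907 / 25.88
P = 146.65729134 kPa, rounded to 4 dp:

146.6573 kPa


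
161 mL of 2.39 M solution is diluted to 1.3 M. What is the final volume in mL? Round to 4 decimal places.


Dilution: M1*V1 = M2*V2, solve for V2.
V2 = M1*V1 / M2
V2 = 2.39 * 161 / 1.3
V2 = 384.79 / 1.3
V2 = 295.99230769 mL, rounded to 4 dp:

295.9923 mL


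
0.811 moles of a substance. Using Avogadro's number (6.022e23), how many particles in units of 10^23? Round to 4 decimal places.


N = n * NA, then divide by 1e23 for the requested units.
N / 1e23 = n * 6.022
N / 1e23 = 0.811 * 6.022
N / 1e23 = 4.883842, rounded to 4 dp:

4.8838


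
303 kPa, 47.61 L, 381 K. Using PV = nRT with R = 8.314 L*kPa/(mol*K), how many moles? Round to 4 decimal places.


PV = nRT, solve for n = PV / (RT).
PV = 303 * 47.61 = 14425.83
RT = 8.314 * 381 = 3167.634
n = 14425.83 / 3167.634
n = 4.5541341 mol, rounded to 4 dp:

4.5541 mol


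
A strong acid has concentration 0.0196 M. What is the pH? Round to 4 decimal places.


A strong acid dissociates completely, so [H+] equals the given concentration.
pH = -log10([H+]) = -log10(0.0196)
pH = 1.70774393, rounded to 4 dp:

1.7077


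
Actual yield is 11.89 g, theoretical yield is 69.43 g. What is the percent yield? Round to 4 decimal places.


% yield = 100 * actual / theoretical
% yield = 100 * 11.89 / 69.43
% yield = 17.12516203 %, rounded to 4 dp:

17.1252 %


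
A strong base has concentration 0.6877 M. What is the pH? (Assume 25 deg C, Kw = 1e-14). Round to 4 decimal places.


A strong base dissociates completely, so [OH-] equals the given concentration.
pOH = -log10([OH-]) = -log10(0.6877) = 0.162601
pH = 14 - pOH = 14 - 0.162601
pH = 13.837399, rounded to 4 dp:

13.8374


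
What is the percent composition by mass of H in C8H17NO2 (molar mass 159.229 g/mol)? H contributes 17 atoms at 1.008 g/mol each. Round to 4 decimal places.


pct = 100 * (n_elem * M_elem) / M_total
mass_contribution = 17 * 1.008 = 17.136 g/mol
pct = 100 * 17.136 / 159.229
pct = 10.76185871 %, rounded to 4 dp:

10.7619 %


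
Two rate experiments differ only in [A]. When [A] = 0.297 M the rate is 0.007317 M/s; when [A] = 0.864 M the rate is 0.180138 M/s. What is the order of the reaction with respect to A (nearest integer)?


Rate is proportional to [A]^n, so rate2/rate1 = ([A]2/[A]1)^n. Take logs to solve for n.
rate2/rate1 = 0.180138 / 0.007317 = 24.6191
[A]2/[A]1 = 0.864 / 0.297 = 2.9091
n = ln(24.6191) / ln(2.9091) = 3.0
Nearest integer order:

3


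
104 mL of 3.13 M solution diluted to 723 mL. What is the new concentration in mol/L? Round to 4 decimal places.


Dilution: M1*V1 = M2*V2, solve for M2.
M2 = M1*V1 / V2
M2 = 3.13 * 104 / 723
M2 = 325.52 / 723
M2 = 0.45023513 mol/L, rounded to 4 dp:

0.4502 mol/L


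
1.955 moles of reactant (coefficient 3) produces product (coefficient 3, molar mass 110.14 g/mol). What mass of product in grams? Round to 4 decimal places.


Use the coefficient ratio to convert reactant moles to product moles, then multiply by the product's molar mass.
moles_P = moles_R * (coeff_P / coeff_R) = 1.955 * (3/3) = 1.955
mass_P = moles_P * M_P = 1.955 * 110.14
mass_P = 215.3237 g, rounded to 4 dp:

215.3237 g


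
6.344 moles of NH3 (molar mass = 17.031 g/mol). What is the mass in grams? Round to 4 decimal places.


mass = n * M
mass = 6.344 * 17.031
mass = 108.044664 g, rounded to 4 dp:

108.0447 g


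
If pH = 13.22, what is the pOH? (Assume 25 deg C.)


At 25 deg C, pH + pOH = 14.
pOH = 14 - pH = 14 - 13.22
pOH = 0.78:

0.78


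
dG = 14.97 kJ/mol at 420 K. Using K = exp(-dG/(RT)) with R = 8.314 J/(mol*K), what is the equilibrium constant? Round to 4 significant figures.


dG is in kJ/mol; multiply by 1000 to match R in J/(mol*K).
RT = 8.314 * 420 = 3491.88 J/mol
exponent = -dG*1000 / (RT) = -(14.97*1000) / 3491.88 = -4.2870889
K = exp(-4.2870889)
K = 0.01374488, rounded to 4 significant figures:

0.01374


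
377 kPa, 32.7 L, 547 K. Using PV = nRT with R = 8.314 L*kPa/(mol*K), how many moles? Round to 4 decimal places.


PV = nRT, solve for n = PV / (RT).
PV = 377 * 32.7 = 12327.9
RT = 8.314 * 547 = 4547.758
n = 12327.9 / 4547.758
n = 2.71076429 mol, rounded to 4 dp:

2.7108 mol


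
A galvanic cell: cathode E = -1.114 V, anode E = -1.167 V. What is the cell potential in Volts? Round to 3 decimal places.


Standard cell potential: E_cell = E_cathode - E_anode.
E_cell = -1.114 - (-1.167)
E_cell = 0.053 V, rounded to 3 dp:

0.053 V


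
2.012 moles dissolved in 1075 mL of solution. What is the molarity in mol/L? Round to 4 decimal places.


Convert volume to liters: V_L = V_mL / 1000.
V_L = 1075 / 1000 = 1.075 L
M = n / V_L = 2.012 / 1.075
M = 1.87162791 mol/L, rounded to 4 dp:

1.8716 mol/L


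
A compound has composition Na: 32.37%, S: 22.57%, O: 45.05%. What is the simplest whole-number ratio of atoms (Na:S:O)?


Assume 100 g of compound, divide each mass% by atomic mass to get moles, then normalize by the smallest to get a raw atom ratio.
Moles per 100 g: Na: 32.37/22.99 = 1.408, S: 22.57/32.065 = 0.7039, O: 45.05/15.999 = 2.8158
Raw ratio (divide by min = 0.7039): Na: 2.0, S: 1.0, O: 4.0
Multiply by 1 to clear fractions: Na: 2.0 ~= 2, S: 1.0 ~= 1, O: 4.0 ~= 4
Reduce by GCD to get the simplest whole-number ratio:

2:1:4


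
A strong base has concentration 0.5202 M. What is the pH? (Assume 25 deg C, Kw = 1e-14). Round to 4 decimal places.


A strong base dissociates completely, so [OH-] equals the given concentration.
pOH = -log10([OH-]) = -log10(0.5202) = 0.28383
pH = 14 - pOH = 14 - 0.28383
pH = 13.71617, rounded to 4 dp:

13.7162


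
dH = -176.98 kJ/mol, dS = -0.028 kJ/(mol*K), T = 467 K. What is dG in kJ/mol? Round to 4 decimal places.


Gibbs: dG = dH - T*dS (consistent units, dS already in kJ/(mol*K)).
T*dS = 467 * -0.028 = -13.076
dG = -176.98 - (-13.076)
dG = -163.904 kJ/mol, rounded to 4 dp:

-163.9040 kJ/mol


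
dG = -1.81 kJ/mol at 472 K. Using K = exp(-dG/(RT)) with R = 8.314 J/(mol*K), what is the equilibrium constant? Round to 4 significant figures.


dG is in kJ/mol; multiply by 1000 to match R in J/(mol*K).
RT = 8.314 * 472 = 3924.208 J/mol
exponent = -dG*1000 / (RT) = -(-1.81*1000) / 3924.208 = 0.46123957
K = exp(0.46123957)
K = 1.5860388, rounded to 4 significant figures:

1.586


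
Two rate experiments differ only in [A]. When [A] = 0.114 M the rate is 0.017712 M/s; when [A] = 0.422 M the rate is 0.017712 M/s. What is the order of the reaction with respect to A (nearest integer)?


Rate is proportional to [A]^n, so rate2/rate1 = ([A]2/[A]1)^n. Take logs to solve for n.
rate2/rate1 = 0.017712 / 0.017712 = 1.0
[A]2/[A]1 = 0.422 / 0.114 = 3.7018
n = ln(1.0) / ln(3.7018) = 0.0
Nearest integer order:

0


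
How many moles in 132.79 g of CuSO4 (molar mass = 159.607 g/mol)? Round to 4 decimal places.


n = mass / M
n = 132.79 / 159.607
n = 0.83198105 mol, rounded to 4 dp:

0.8320 mol


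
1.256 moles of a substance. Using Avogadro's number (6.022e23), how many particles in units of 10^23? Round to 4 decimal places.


N = n * NA, then divide by 1e23 for the requested units.
N / 1e23 = n * 6.022
N / 1e23 = 1.256 * 6.022
N / 1e23 = 7.563632, rounded to 4 dp:

7.5636


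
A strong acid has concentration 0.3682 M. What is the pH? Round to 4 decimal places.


A strong acid dissociates completely, so [H+] equals the given concentration.
pH = -log10([H+]) = -log10(0.3682)
pH = 0.43391622, rounded to 4 dp:

0.4339


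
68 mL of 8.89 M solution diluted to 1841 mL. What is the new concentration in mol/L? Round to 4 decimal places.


Dilution: M1*V1 = M2*V2, solve for M2.
M2 = M1*V1 / V2
M2 = 8.89 * 68 / 1841
M2 = 604.52 / 1841
M2 = 0.32836502 mol/L, rounded to 4 dp:

0.3284 mol/L


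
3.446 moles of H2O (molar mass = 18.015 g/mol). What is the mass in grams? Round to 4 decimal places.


mass = n * M
mass = 3.446 * 18.015
mass = 62.07969 g, rounded to 4 dp:

62.0797 g


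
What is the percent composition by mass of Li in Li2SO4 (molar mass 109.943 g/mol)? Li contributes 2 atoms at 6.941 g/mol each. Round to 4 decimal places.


pct = 100 * (n_elem * M_elem) / M_total
mass_contribution = 2 * 6.941 = 13.882 g/mol
pct = 100 * 13.882 / 109.943
pct = 12.62654284 %, rounded to 4 dp:

12.6265 %


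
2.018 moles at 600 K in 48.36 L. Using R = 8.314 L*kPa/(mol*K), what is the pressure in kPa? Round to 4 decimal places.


PV = nRT, solve for P = nRT / V.
nRT = 2.018 * 8.314 * 600 = 10066.5912
P = 10066.5912 / 48.36
P = 208.15945409 kPa, rounded to 4 dp:

208.1595 kPa


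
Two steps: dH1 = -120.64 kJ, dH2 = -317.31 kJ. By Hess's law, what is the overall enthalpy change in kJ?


Hess's law: enthalpy is a state function, so add the step enthalpies.
dH_total = dH1 + dH2 = -120.64 + (-317.31)
dH_total = -437.95 kJ:

-437.95 kJ


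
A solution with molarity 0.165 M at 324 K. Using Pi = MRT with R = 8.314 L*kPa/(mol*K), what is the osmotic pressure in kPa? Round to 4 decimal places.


Osmotic pressure (van't Hoff): Pi = M*R*T.
RT = 8.314 * 324 = 2693.736
Pi = 0.165 * 2693.736
Pi = 444.46644 kPa, rounded to 4 dp:

444.4664 kPa


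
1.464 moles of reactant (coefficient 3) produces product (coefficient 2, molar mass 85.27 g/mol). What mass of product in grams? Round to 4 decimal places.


Use the coefficient ratio to convert reactant moles to product moles, then multiply by the product's molar mass.
moles_P = moles_R * (coeff_P / coeff_R) = 1.464 * (2/3) = 0.976
mass_P = moles_P * M_P = 0.976 * 85.27
mass_P = 83.22352 g, rounded to 4 dp:

83.2235 g


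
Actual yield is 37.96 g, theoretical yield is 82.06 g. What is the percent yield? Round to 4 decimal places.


% yield = 100 * actual / theoretical
% yield = 100 * 37.96 / 82.06
% yield = 46.258835 %, rounded to 4 dp:

46.2588 %


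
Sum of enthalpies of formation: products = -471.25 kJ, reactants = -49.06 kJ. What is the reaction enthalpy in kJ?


dH_rxn = sum(dH_f products) - sum(dH_f reactants)
dH_rxn = -471.25 - (-49.06)
dH_rxn = -422.19 kJ:

-422.19 kJ


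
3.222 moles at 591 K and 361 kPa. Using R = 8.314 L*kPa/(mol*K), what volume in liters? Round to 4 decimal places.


PV = nRT, solve for V = nRT / P.
nRT = 3.222 * 8.314 * 591 = 15831.5354
V = 15831.5354 / 361
V = 43.8546687 L, rounded to 4 dp:

43.8547 L


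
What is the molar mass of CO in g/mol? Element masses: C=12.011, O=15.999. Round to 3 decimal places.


M = sum(count * atomic_mass) over atoms.
M = 1*12.011 + 1*15.999
M = 12.011 + 15.999
M = 28.01 g/mol, rounded to 3 dp:

28.010 g/mol


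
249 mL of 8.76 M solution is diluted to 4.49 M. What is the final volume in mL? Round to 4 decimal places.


Dilution: M1*V1 = M2*V2, solve for V2.
V2 = M1*V1 / M2
V2 = 8.76 * 249 / 4.49
V2 = 2181.24 / 4.49
V2 = 485.79955457 mL, rounded to 4 dp:

485.7996 mL


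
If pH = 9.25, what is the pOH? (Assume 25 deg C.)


At 25 deg C, pH + pOH = 14.
pOH = 14 - pH = 14 - 9.25
pOH = 4.75:

4.75


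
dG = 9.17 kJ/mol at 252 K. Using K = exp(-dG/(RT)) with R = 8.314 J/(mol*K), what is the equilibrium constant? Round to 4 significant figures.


dG is in kJ/mol; multiply by 1000 to match R in J/(mol*K).
RT = 8.314 * 252 = 2095.128 J/mol
exponent = -dG*1000 / (RT) = -(9.17*1000) / 2095.128 = -4.37682089
K = exp(-4.37682089)
K = 0.012565241, rounded to 4 significant figures:

0.01257


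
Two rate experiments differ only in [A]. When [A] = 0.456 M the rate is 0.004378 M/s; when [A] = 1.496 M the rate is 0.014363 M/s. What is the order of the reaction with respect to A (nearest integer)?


Rate is proportional to [A]^n, so rate2/rate1 = ([A]2/[A]1)^n. Take logs to solve for n.
rate2/rate1 = 0.014363 / 0.004378 = 3.2807
[A]2/[A]1 = 1.496 / 0.456 = 3.2807
n = ln(3.2807) / ln(3.2807) = 1.0
Nearest integer order:

1


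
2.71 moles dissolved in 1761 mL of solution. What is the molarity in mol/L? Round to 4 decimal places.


Convert volume to liters: V_L = V_mL / 1000.
V_L = 1761 / 1000 = 1.761 L
M = n / V_L = 2.71 / 1.761
M = 1.53889835 mol/L, rounded to 4 dp:

1.5389 mol/L


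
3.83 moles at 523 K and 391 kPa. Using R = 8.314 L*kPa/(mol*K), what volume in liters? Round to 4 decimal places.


PV = nRT, solve for V = nRT / P.
nRT = 3.83 * 8.314 * 523 = 16653.6903
V = 16653.6903 / 391
V = 42.59255831 L, rounded to 4 dp:

42.5926 L


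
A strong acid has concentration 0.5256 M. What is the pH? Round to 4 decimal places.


A strong acid dissociates completely, so [H+] equals the given concentration.
pH = -log10([H+]) = -log10(0.5256)
pH = 0.27934464, rounded to 4 dp:

0.2793


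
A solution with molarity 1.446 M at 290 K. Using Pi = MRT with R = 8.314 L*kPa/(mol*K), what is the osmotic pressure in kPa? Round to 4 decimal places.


Osmotic pressure (van't Hoff): Pi = M*R*T.
RT = 8.314 * 290 = 2411.06
Pi = 1.446 * 2411.06
Pi = 3486.39276 kPa, rounded to 4 dp:

3486.3928 kPa


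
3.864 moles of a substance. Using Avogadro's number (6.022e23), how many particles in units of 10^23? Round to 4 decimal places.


N = n * NA, then divide by 1e23 for the requested units.
N / 1e23 = n * 6.022
N / 1e23 = 3.864 * 6.022
N / 1e23 = 23.269008, rounded to 4 dp:

23.2690


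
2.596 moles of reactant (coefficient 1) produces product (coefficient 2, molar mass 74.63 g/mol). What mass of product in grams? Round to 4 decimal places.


Use the coefficient ratio to convert reactant moles to product moles, then multiply by the product's molar mass.
moles_P = moles_R * (coeff_P / coeff_R) = 2.596 * (2/1) = 5.192
mass_P = moles_P * M_P = 5.192 * 74.63
mass_P = 387.47896 g, rounded to 4 dp:

387.4790 g


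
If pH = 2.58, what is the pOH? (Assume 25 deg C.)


At 25 deg C, pH + pOH = 14.
pOH = 14 - pH = 14 - 2.58
pOH = 11.42:

11.42


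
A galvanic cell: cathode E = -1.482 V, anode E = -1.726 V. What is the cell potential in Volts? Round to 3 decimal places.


Standard cell potential: E_cell = E_cathode - E_anode.
E_cell = -1.482 - (-1.726)
E_cell = 0.244 V, rounded to 3 dp:

0.244 V


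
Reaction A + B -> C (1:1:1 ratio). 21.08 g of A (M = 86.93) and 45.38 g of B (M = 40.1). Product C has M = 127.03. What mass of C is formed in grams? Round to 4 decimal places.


Find moles of each reactant; the smaller value is the limiting reagent in a 1:1:1 reaction, so moles_C equals moles of the limiter.
n_A = mass_A / M_A = 21.08 / 86.93 = 0.242494 mol
n_B = mass_B / M_B = 45.38 / 40.1 = 1.131671 mol
Limiting reagent: A (smaller), n_limiting = 0.242494 mol
mass_C = n_limiting * M_C = 0.242494 * 127.03
mass_C = 30.80401282 g, rounded to 4 dp:

30.8040 g


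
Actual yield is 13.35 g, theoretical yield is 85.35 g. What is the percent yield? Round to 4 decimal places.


% yield = 100 * actual / theoretical
% yield = 100 * 13.35 / 85.35
% yield = 15.64147627 %, rounded to 4 dp:

15.6415 %


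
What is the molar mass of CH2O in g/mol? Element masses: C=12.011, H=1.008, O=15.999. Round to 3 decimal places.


M = sum(count * atomic_mass) over atoms.
M = 1*12.011 + 2*1.008 + 1*15.999
M = 12.011 + 2.016 + 15.999
M = 30.026 g/mol, rounded to 3 dp:

30.026 g/mol


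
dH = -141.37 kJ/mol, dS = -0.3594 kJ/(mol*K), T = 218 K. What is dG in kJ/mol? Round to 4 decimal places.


Gibbs: dG = dH - T*dS (consistent units, dS already in kJ/(mol*K)).
T*dS = 218 * -0.3594 = -78.3492
dG = -141.37 - (-78.3492)
dG = -63.0208 kJ/mol, rounded to 4 dp:

-63.0208 kJ/mol


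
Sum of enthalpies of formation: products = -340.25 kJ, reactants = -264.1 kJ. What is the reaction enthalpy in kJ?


dH_rxn = sum(dH_f products) - sum(dH_f reactants)
dH_rxn = -340.25 - (-264.1)
dH_rxn = -76.15 kJ:

-76.15 kJ


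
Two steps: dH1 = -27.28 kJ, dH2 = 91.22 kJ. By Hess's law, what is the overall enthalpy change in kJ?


Hess's law: enthalpy is a state function, so add the step enthalpies.
dH_total = dH1 + dH2 = -27.28 + (91.22)
dH_total = 63.94 kJ:

63.94 kJ


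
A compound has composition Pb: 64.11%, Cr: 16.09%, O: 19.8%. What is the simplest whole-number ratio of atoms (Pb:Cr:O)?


Assume 100 g of compound, divide each mass% by atomic mass to get moles, then normalize by the smallest to get a raw atom ratio.
Moles per 100 g: Pb: 64.11/207.2 = 0.3094, Cr: 16.09/51.996 = 0.3094, O: 19.8/15.999 = 1.2376
Raw ratio (divide by min = 0.3094): Pb: 1.0, Cr: 1.0, O: 4.0
Multiply by 1 to clear fractions: Pb: 1.0 ~= 1, Cr: 1.0 ~= 1, O: 4.0 ~= 4
Reduce by GCD to get the simplest whole-number ratio:

1:1:4


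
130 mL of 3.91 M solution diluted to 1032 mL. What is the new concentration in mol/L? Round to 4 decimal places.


Dilution: M1*V1 = M2*V2, solve for M2.
M2 = M1*V1 / V2
M2 = 3.91 * 130 / 1032
M2 = 508.3 / 1032
M2 = 0.49253876 mol/L, rounded to 4 dp:

0.4925 mol/L


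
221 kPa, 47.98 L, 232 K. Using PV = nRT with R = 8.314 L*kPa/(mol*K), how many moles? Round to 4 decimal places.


PV = nRT, solve for n = PV / (RT).
PV = 221 * 47.98 = 10603.58
RT = 8.314 * 232 = 1928.848
n = 10603.58 / 1928.848
n = 5.49736423 mol, rounded to 4 dp:

5.4974 mol


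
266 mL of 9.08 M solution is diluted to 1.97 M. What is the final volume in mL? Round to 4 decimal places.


Dilution: M1*V1 = M2*V2, solve for V2.
V2 = M1*V1 / M2
V2 = 9.08 * 266 / 1.97
V2 = 2415.28 / 1.97
V2 = 1226.03045685 mL, rounded to 4 dp:

1226.0305 mL


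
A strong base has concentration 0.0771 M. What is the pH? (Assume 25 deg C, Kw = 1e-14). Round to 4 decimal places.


A strong base dissociates completely, so [OH-] equals the given concentration.
pOH = -log10([OH-]) = -log10(0.0771) = 1.112946
pH = 14 - pOH = 14 - 1.112946
pH = 12.887054, rounded to 4 dp:

12.8871


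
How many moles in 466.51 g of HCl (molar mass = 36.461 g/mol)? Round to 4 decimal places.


n = mass / M
n = 466.51 / 36.461
n = 12.79476701 mol, rounded to 4 dp:

12.7948 mol


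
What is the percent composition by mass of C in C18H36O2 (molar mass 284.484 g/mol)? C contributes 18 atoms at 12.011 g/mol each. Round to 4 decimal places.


pct = 100 * (n_elem * M_elem) / M_total
mass_contribution = 18 * 12.011 = 216.198 g/mol
pct = 100 * 216.198 / 284.484
pct = 75.99654111 %, rounded to 4 dp:

75.9965 %


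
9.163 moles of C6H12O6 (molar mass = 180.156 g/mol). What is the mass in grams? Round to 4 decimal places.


mass = n * M
mass = 9.163 * 180.156
mass = 1650.769428 g, rounded to 4 dp:

1650.7694 g


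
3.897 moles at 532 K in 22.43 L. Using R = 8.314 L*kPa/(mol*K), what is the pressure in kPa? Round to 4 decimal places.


PV = nRT, solve for P = nRT / V.
nRT = 3.897 * 8.314 * 532 = 17236.6181
P = 17236.6181 / 22.43
P = 768.46268836 kPa, rounded to 4 dp:

768.4627 kPa


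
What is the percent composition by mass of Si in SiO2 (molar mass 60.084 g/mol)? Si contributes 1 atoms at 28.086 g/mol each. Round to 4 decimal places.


pct = 100 * (n_elem * M_elem) / M_total
mass_contribution = 1 * 28.086 = 28.086 g/mol
pct = 100 * 28.086 / 60.084
pct = 46.74455762 %, rounded to 4 dp:

46.7446 %


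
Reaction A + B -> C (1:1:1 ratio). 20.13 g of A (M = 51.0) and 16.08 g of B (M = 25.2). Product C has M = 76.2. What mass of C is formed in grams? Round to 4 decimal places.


Find moles of each reactant; the smaller value is the limiting reagent in a 1:1:1 reaction, so moles_C equals moles of the limiter.
n_A = mass_A / M_A = 20.13 / 51.0 = 0.394706 mol
n_B = mass_B / M_B = 16.08 / 25.2 = 0.638095 mol
Limiting reagent: A (smaller), n_limiting = 0.394706 mol
mass_C = n_limiting * M_C = 0.394706 * 76.2
mass_C = 30.0765972 g, rounded to 4 dp:

30.0766 g


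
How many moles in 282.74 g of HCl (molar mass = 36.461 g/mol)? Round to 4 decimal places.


n = mass / M
n = 282.74 / 36.461
n = 7.75458709 mol, rounded to 4 dp:

7.7546 mol


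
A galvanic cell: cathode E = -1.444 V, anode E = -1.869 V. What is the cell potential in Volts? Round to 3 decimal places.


Standard cell potential: E_cell = E_cathode - E_anode.
E_cell = -1.444 - (-1.869)
E_cell = 0.425 V, rounded to 3 dp:

0.425 V


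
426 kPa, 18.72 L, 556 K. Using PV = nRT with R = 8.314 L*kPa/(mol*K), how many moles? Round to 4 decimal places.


PV = nRT, solve for n = PV / (RT).
PV = 426 * 18.72 = 7974.72
RT = 8.314 * 556 = 4622.584
n = 7974.72 / 4622.584
n = 1.72516497 mol, rounded to 4 dp:

1.7252 mol


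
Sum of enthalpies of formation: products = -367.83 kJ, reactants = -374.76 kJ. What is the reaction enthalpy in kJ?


dH_rxn = sum(dH_f products) - sum(dH_f reactants)
dH_rxn = -367.83 - (-374.76)
dH_rxn = 6.93 kJ:

6.93 kJ


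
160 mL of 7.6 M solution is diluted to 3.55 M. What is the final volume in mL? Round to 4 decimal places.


Dilution: M1*V1 = M2*V2, solve for V2.
V2 = M1*V1 / M2
V2 = 7.6 * 160 / 3.55
V2 = 1216.0 / 3.55
V2 = 342.53521127 mL, rounded to 4 dp:

342.5352 mL


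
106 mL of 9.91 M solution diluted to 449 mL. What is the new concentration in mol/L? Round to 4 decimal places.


Dilution: M1*V1 = M2*V2, solve for M2.
M2 = M1*V1 / V2
M2 = 9.91 * 106 / 449
M2 = 1050.46 / 449
M2 = 2.33955457 mol/L, rounded to 4 dp:

2.3396 mol/L


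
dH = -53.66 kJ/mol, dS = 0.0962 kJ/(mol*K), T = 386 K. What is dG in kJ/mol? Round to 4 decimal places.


Gibbs: dG = dH - T*dS (consistent units, dS already in kJ/(mol*K)).
T*dS = 386 * 0.0962 = 37.1332
dG = -53.66 - (37.1332)
dG = -90.7932 kJ/mol, rounded to 4 dp:

-90.7932 kJ/mol


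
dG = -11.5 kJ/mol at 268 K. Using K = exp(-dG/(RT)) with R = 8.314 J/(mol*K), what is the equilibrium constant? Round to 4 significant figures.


dG is in kJ/mol; multiply by 1000 to match R in J/(mol*K).
RT = 8.314 * 268 = 2228.152 J/mol
exponent = -dG*1000 / (RT) = -(-11.5*1000) / 2228.152 = 5.16122778
K = exp(5.16122778)
K = 174.37842, rounded to 4 significant figures:

174.4


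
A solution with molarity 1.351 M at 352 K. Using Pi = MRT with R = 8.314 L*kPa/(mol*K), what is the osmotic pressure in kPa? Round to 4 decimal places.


Osmotic pressure (van't Hoff): Pi = M*R*T.
RT = 8.314 * 352 = 2926.528
Pi = 1.351 * 2926.528
Pi = 3953.739328 kPa, rounded to 4 dp:

3953.7393 kPa


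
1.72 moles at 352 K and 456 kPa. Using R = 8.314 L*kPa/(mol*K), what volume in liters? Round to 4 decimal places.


PV = nRT, solve for V = nRT / P.
nRT = 1.72 * 8.314 * 352 = 5033.6282
V = 5033.6282 / 456
V = 11.03865833 L, rounded to 4 dp:

11.0387 L


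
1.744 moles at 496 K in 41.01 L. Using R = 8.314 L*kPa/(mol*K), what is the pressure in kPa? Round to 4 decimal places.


PV = nRT, solve for P = nRT / V.
nRT = 1.744 * 8.314 * 496 = 7191.8095
P = 7191.8095 / 41.01
P = 175.36721531 kPa, rounded to 4 dp:

175.3672 kPa


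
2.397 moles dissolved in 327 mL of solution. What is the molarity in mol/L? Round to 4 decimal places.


Convert volume to liters: V_L = V_mL / 1000.
V_L = 327 / 1000 = 0.327 L
M = n / V_L = 2.397 / 0.327
M = 7.33027523 mol/L, rounded to 4 dp:

7.3303 mol/L


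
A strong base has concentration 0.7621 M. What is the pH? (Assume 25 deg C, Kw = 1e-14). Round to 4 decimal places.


A strong base dissociates completely, so [OH-] equals the given concentration.
pOH = -log10([OH-]) = -log10(0.7621) = 0.117988
pH = 14 - pOH = 14 - 0.117988
pH = 13.882012, rounded to 4 dp:

13.8820


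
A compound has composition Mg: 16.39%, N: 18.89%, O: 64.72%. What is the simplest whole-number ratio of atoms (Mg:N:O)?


Assume 100 g of compound, divide each mass% by atomic mass to get moles, then normalize by the smallest to get a raw atom ratio.
Moles per 100 g: Mg: 16.39/24.305 = 0.6743, N: 18.89/14.007 = 1.3486, O: 64.72/15.999 = 4.0453
Raw ratio (divide by min = 0.6743): Mg: 1.0, N: 2.0, O: 5.999
Multiply by 1 to clear fractions: Mg: 1.0 ~= 1, N: 2.0 ~= 2, O: 5.999 ~= 6
Reduce by GCD to get the simplest whole-number ratio:

1:2:6


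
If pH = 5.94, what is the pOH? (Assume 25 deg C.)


At 25 deg C, pH + pOH = 14.
pOH = 14 - pH = 14 - 5.94
pOH = 8.06:

8.06


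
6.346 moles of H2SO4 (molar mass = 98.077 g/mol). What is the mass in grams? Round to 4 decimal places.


mass = n * M
mass = 6.346 * 98.077
mass = 622.396642 g, rounded to 4 dp:

622.3966 g


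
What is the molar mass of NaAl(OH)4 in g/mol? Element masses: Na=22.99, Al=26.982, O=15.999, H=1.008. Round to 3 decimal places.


M = sum(count * atomic_mass) over atoms.
M = 1*22.99 + 1*26.982 + 4*15.999 + 4*1.008
M = 22.99 + 26.982 + 63.996 + 4.032
M = 118.0 g/mol, rounded to 3 dp:

118.000 g/mol


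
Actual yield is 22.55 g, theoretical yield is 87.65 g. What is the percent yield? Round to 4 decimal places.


% yield = 100 * actual / theoretical
% yield = 100 * 22.55 / 87.65
% yield = 25.72732459 %, rounded to 4 dp:

25.7273 %


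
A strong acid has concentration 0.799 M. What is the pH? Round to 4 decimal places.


A strong acid dissociates completely, so [H+] equals the given concentration.
pH = -log10([H+]) = -log10(0.799)
pH = 0.09745322, rounded to 4 dp:

0.0975


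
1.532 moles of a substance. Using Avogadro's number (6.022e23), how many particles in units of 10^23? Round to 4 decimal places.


N = n * NA, then divide by 1e23 for the requested units.
N / 1e23 = n * 6.022
N / 1e23 = 1.532 * 6.022
N / 1e23 = 9.225704, rounded to 4 dp:

9.2257


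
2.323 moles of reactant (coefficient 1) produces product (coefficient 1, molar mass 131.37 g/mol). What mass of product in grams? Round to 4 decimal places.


Use the coefficient ratio to convert reactant moles to product moles, then multiply by the product's molar mass.
moles_P = moles_R * (coeff_P / coeff_R) = 2.323 * (1/1) = 2.323
mass_P = moles_P * M_P = 2.323 * 131.37
mass_P = 305.17251 g, rounded to 4 dp:

305.1725 g


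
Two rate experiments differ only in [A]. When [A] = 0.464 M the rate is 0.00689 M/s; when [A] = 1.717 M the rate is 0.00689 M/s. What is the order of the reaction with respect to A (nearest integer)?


Rate is proportional to [A]^n, so rate2/rate1 = ([A]2/[A]1)^n. Take logs to solve for n.
rate2/rate1 = 0.00689 / 0.00689 = 1.0
[A]2/[A]1 = 1.717 / 0.464 = 3.7004
n = ln(1.0) / ln(3.7004) = 0.0
Nearest integer order:

0


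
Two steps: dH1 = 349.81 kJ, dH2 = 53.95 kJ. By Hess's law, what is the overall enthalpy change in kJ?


Hess's law: enthalpy is a state function, so add the step enthalpies.
dH_total = dH1 + dH2 = 349.81 + (53.95)
dH_total = 403.76 kJ:

403.76 kJ


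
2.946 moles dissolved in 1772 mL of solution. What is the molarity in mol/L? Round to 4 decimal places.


Convert volume to liters: V_L = V_mL / 1000.
V_L = 1772 / 1000 = 1.772 L
M = n / V_L = 2.946 / 1.772
M = 1.66252822 mol/L, rounded to 4 dp:

1.6625 mol/L


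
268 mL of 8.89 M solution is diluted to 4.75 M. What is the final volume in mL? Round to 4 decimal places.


Dilution: M1*V1 = M2*V2, solve for V2.
V2 = M1*V1 / M2
V2 = 8.89 * 268 / 4.75
V2 = 2382.52 / 4.75
V2 = 501.58315789 mL, rounded to 4 dp:

501.5832 mL


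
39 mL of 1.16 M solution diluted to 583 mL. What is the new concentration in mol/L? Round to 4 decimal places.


Dilution: M1*V1 = M2*V2, solve for M2.
M2 = M1*V1 / V2
M2 = 1.16 * 39 / 583
M2 = 45.24 / 583
M2 = 0.07759863 mol/L, rounded to 4 dp:

0.0776 mol/L


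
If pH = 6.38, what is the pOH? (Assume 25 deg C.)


At 25 deg C, pH + pOH = 14.
pOH = 14 - pH = 14 - 6.38
pOH = 7.62:

7.62


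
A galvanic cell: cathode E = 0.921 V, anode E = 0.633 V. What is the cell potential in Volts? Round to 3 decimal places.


Standard cell potential: E_cell = E_cathode - E_anode.
E_cell = 0.921 - (0.633)
E_cell = 0.288 V, rounded to 3 dp:

0.288 V


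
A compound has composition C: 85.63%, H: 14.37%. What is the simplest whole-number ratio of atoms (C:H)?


Assume 100 g of compound, divide each mass% by atomic mass to get moles, then normalize by the smallest to get a raw atom ratio.
Moles per 100 g: C: 85.63/12.011 = 7.1293, H: 14.37/1.008 = 14.256
Raw ratio (divide by min = 7.1293): C: 1.0, H: 2.0
Multiply by 1 to clear fractions: C: 1.0 ~= 1, H: 2.0 ~= 2
Reduce by GCD to get the simplest whole-number ratio:

1:2


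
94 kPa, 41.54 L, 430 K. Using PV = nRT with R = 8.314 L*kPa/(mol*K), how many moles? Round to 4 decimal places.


PV = nRT, solve for n = PV / (RT).
PV = 94 * 41.54 = 3904.76
RT = 8.314 * 430 = 3575.02
n = 3904.76 / 3575.02
n = 1.09223445 mol, rounded to 4 dp:

1.0922 mol


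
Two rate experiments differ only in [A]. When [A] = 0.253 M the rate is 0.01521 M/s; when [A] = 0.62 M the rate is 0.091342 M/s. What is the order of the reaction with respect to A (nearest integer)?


Rate is proportional to [A]^n, so rate2/rate1 = ([A]2/[A]1)^n. Take logs to solve for n.
rate2/rate1 = 0.091342 / 0.01521 = 6.0054
[A]2/[A]1 = 0.62 / 0.253 = 2.4506
n = ln(6.0054) / ln(2.4506) = 2.0
Nearest integer order:

2


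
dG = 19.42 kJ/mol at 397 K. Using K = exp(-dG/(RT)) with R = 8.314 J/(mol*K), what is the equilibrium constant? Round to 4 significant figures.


dG is in kJ/mol; multiply by 1000 to match R in J/(mol*K).
RT = 8.314 * 397 = 3300.658 J/mol
exponent = -dG*1000 / (RT) = -(19.42*1000) / 3300.658 = -5.88367532
K = exp(-5.88367532)
K = 0.0027845324, rounded to 4 significant figures:

0.002785


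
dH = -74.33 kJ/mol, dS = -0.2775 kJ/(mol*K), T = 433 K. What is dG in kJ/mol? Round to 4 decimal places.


Gibbs: dG = dH - T*dS (consistent units, dS already in kJ/(mol*K)).
T*dS = 433 * -0.2775 = -120.1575
dG = -74.33 - (-120.1575)
dG = 45.8275 kJ/mol, rounded to 4 dp:

45.8275 kJ/mol


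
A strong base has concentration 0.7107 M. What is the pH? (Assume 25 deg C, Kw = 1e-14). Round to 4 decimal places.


A strong base dissociates completely, so [OH-] equals the given concentration.
pOH = -log10([OH-]) = -log10(0.7107) = 0.148314
pH = 14 - pOH = 14 - 0.148314
pH = 13.851686, rounded to 4 dp:

13.8517


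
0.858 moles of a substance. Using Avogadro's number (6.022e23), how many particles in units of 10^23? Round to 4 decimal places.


N = n * NA, then divide by 1e23 for the requested units.
N / 1e23 = n * 6.022
N / 1e23 = 0.858 * 6.022
N / 1e23 = 5.166876, rounded to 4 dp:

5.1669


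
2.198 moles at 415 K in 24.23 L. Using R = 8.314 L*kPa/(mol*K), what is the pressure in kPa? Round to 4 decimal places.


PV = nRT, solve for P = nRT / V.
nRT = 2.198 * 8.314 * 415 = 7583.7814
P = 7583.7814 / 24.23
P = 312.99139084 kPa, rounded to 4 dp:

312.9914 kPa


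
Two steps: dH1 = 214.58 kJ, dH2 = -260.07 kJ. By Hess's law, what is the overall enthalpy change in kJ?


Hess's law: enthalpy is a state function, so add the step enthalpies.
dH_total = dH1 + dH2 = 214.58 + (-260.07)
dH_total = -45.49 kJ:

-45.49 kJ


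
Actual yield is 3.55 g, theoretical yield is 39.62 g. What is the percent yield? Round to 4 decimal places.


% yield = 100 * actual / theoretical
% yield = 100 * 3.55 / 39.62
% yield = 8.96012115 %, rounded to 4 dp:

8.9601 %


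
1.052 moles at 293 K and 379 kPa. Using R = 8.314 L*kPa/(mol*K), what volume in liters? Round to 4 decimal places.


PV = nRT, solve for V = nRT / P.
nRT = 1.052 * 8.314 * 293 = 2562.6741
V = 2562.6741 / 379
V = 6.76167309 L, rounded to 4 dp:

6.7617 L


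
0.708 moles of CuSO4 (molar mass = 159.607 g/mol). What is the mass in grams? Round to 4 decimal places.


mass = n * M
mass = 0.708 * 159.607
mass = 113.001756 g, rounded to 4 dp:

113.0018 g


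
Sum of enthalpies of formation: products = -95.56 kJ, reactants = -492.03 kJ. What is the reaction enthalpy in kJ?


dH_rxn = sum(dH_f products) - sum(dH_f reactants)
dH_rxn = -95.56 - (-492.03)
dH_rxn = 396.47 kJ:

396.47 kJ


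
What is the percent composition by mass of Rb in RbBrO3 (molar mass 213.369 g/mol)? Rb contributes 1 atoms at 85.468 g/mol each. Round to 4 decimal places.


pct = 100 * (n_elem * M_elem) / M_total
mass_contribution = 1 * 85.468 = 85.468 g/mol
pct = 100 * 85.468 / 213.369
pct = 40.05642807 %, rounded to 4 dp:

40.0564 %


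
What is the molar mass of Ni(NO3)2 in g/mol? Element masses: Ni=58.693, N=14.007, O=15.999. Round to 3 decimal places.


M = sum(count * atomic_mass) over atoms.
M = 1*58.693 + 2*14.007 + 6*15.999
M = 58.693 + 28.014 + 95.994
M = 182.701 g/mol, rounded to 3 dp:

182.701 g/mol


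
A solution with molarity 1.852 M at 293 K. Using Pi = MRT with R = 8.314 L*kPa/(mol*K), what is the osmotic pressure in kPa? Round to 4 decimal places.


Osmotic pressure (van't Hoff): Pi = M*R*T.
RT = 8.314 * 293 = 2436.002
Pi = 1.852 * 2436.002
Pi = 4511.475704 kPa, rounded to 4 dp:

4511.4757 kPa


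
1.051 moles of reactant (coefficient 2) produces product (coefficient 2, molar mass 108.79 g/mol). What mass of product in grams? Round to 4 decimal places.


Use the coefficient ratio to convert reactant moles to product moles, then multiply by the product's molar mass.
moles_P = moles_R * (coeff_P / coeff_R) = 1.051 * (2/2) = 1.051
mass_P = moles_P * M_P = 1.051 * 108.79
mass_P = 114.33829 g, rounded to 4 dp:

114.3383 g


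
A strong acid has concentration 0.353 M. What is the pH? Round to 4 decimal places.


A strong acid dissociates completely, so [H+] equals the given concentration.
pH = -log10([H+]) = -log10(0.353)
pH = 0.45222529, rounded to 4 dp:

0.4522


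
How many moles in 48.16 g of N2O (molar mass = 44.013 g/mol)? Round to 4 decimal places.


n = mass / M
n = 48.16 / 44.013
n = 1.09422216 mol, rounded to 4 dp:

1.0942 mol


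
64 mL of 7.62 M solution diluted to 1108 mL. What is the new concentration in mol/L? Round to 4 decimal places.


Dilution: M1*V1 = M2*V2, solve for M2.
M2 = M1*V1 / V2
M2 = 7.62 * 64 / 1108
M2 = 487.68 / 1108
M2 = 0.4401444 mol/L, rounded to 4 dp:

0.4401 mol/L


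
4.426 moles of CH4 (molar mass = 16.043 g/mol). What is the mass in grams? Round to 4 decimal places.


mass = n * M
mass = 4.426 * 16.043
mass = 71.006318 g, rounded to 4 dp:

71.0063 g


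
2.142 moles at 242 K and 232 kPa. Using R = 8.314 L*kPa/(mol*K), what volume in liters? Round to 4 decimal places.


PV = nRT, solve for V = nRT / P.
nRT = 2.142 * 8.314 * 242 = 4309.6783
V = 4309.6783 / 232
V = 18.57619957 L, rounded to 4 dp:

18.5762 L


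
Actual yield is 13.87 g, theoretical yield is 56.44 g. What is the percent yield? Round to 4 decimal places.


% yield = 100 * actual / theoretical
% yield = 100 * 13.87 / 56.44
% yield = 24.57476967 %, rounded to 4 dp:

24.5748 %


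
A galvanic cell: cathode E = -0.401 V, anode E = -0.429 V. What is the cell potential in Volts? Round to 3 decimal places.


Standard cell potential: E_cell = E_cathode - E_anode.
E_cell = -0.401 - (-0.429)
E_cell = 0.028 V, rounded to 3 dp:

0.028 V


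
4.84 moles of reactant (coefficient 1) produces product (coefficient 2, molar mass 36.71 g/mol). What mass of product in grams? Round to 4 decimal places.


Use the coefficient ratio to convert reactant moles to product moles, then multiply by the product's molar mass.
moles_P = moles_R * (coeff_P / coeff_R) = 4.84 * (2/1) = 9.68
mass_P = moles_P * M_P = 9.68 * 36.71
mass_P = 355.3528 g, rounded to 4 dp:

355.3528 g


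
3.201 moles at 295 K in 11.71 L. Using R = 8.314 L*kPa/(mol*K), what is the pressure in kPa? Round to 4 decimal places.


PV = nRT, solve for P = nRT / V.
nRT = 3.201 * 8.314 * 295 = 7850.8686
P = 7850.8686 / 11.71
P = 670.44138343 kPa, rounded to 4 dp:

670.4414 kPa


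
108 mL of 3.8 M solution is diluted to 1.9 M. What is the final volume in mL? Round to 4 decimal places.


Dilution: M1*V1 = M2*V2, solve for V2.
V2 = M1*V1 / M2
V2 = 3.8 * 108 / 1.9
V2 = 410.4 / 1.9
V2 = 216.0 mL, rounded to 4 dp:

216.0000 mL


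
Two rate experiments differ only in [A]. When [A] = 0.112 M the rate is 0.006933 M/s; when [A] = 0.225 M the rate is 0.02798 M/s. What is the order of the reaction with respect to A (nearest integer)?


Rate is proportional to [A]^n, so rate2/rate1 = ([A]2/[A]1)^n. Take logs to solve for n.
rate2/rate1 = 0.02798 / 0.006933 = 4.0358
[A]2/[A]1 = 0.225 / 0.112 = 2.0089
n = ln(4.0358) / ln(2.0089) = 2.0
Nearest integer order:

2


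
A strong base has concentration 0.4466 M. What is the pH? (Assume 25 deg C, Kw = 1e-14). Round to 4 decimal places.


A strong base dissociates completely, so [OH-] equals the given concentration.
pOH = -log10([OH-]) = -log10(0.4466) = 0.350081
pH = 14 - pOH = 14 - 0.350081
pH = 13.649919, rounded to 4 dp:

13.6499


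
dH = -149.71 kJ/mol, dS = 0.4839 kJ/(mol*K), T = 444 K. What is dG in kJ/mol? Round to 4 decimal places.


Gibbs: dG = dH - T*dS (consistent units, dS already in kJ/(mol*K)).
T*dS = 444 * 0.4839 = 214.8516
dG = -149.71 - (214.8516)
dG = -364.5616 kJ/mol, rounded to 4 dp:

-364.5616 kJ/mol
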